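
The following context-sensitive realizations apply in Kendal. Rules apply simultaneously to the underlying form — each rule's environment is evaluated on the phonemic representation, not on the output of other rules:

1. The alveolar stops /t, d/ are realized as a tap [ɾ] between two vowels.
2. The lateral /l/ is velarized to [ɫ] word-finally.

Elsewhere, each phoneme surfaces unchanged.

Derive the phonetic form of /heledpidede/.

[heledpiɾeɾe]

/h/ — not in any rule's target class → [h].
/e/ stays [e].
/l/ — between /e/ and /e/; rule 2 does not apply here → [l].
/e/ (between /l/ and /d/): no rule targets it → [e].
/d/ (between /e/ and /p/) fails the environment for rule 1, so it stays [d].
/p/ stays [p].
/i/ — not in any rule's target class → [i].
Rule 1 applies to /d/ (between /i/ and /e/: between two vowels) → [ɾ].
/e/ (between /d/ and /d/) is unaffected → [e].
/d/ — between /e/ and /e/, between two vowels — surfaces as [ɾ] (rule 1).
/e/ — not in any rule's target class → [e].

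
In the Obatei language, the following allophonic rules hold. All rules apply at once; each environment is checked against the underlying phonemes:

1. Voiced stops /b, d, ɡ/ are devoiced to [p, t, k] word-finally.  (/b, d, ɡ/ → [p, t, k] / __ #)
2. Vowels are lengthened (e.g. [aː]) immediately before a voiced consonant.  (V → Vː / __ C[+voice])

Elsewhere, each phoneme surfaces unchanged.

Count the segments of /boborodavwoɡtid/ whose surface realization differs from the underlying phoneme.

7

Segments that undergo a rule: /o/ → [oː] (rule 2); /o/ → [oː] (rule 2); /o/ → [oː] (rule 2); /a/ → [aː] (rule 2); /o/ → [oː] (rule 2); /i/ → [iː] (rule 2); /d/ → [t] (rule 1).
All other segments surface unchanged.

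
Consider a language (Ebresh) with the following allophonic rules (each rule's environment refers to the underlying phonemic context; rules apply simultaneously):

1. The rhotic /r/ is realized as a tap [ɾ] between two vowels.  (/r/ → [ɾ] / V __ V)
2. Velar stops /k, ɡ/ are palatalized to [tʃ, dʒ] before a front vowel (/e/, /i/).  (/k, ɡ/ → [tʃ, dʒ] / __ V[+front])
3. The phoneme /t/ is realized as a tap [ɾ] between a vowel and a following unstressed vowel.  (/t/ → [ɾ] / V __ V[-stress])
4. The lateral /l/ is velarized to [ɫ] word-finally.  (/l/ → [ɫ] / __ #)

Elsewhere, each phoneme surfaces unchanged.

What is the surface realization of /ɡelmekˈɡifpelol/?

/ɡ/ (word-initial): before a front vowel, so rule 2 applies → [dʒ].
/e/ (between /ɡ/ and /l/): no rule targets it → [e].
/l/ — between /e/ and /m/; rule 4 does not apply here → [l].
/m/ — not in any rule's target class → [m].
/e/ stays [e].
/k/ (between /e/ and /ɡ/) is in the target of rule 2 but the environment (before a front vowel) is not met → [k].
/ɡ/ — between /k/ and /i/, before a front vowel — surfaces as [dʒ] (rule 2).
/i/ (between /ɡ/ and /f/): no rule targets it → [i].
/f/ — not in any rule's target class → [f].
/p/ (between /f/ and /e/) is unaffected → [p].
/e/ (between /p/ and /l/): no rule targets it → [e].
/l/ (between /e/ and /o/) is in the target of rule 4 but the environment (word-finally) is not met → [l].
/o/ (between /l/ and /l/) is unaffected → [o].
/l/ — word-final, word-finally — surfaces as [ɫ] (rule 4).

[dʒelmekˈdʒifpeloɫ]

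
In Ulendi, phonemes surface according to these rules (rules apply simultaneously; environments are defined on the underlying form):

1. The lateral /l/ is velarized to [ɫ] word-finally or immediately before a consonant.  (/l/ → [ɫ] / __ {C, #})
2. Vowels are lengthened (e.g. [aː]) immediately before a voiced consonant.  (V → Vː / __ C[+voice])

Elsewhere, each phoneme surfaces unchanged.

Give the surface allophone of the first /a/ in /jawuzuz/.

[aː]

/a/ (between /j/ and /w/) occurs before a voiced consonant → [aː] by rule 2.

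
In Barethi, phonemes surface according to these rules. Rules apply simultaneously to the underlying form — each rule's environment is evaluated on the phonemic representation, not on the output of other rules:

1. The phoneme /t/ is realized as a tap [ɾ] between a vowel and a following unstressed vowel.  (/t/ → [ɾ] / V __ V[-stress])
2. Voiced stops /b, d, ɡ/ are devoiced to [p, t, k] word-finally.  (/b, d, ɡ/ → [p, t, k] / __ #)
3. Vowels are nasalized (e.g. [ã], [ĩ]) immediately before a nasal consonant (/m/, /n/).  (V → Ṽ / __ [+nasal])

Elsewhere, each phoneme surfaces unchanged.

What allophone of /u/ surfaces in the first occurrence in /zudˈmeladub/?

/u/ (between /z/ and /d/) fails the environment for rule 3, so it stays [u].

[u]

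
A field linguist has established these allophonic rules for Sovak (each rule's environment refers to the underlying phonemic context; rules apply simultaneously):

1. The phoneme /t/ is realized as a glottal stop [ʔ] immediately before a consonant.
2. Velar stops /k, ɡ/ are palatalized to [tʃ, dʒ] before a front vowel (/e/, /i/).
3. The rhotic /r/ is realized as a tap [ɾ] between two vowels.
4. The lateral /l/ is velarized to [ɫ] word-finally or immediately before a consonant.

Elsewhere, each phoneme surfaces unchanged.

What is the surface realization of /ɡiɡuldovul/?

/ɡ/ (word-initial) occurs before a front vowel → [dʒ] by rule 2.
/i/ (between /ɡ/ and /ɡ/) is unaffected → [i].
/ɡ/ — between /i/ and /u/; rule 2 does not apply here → [ɡ].
/u/ (between /ɡ/ and /l/) is unaffected → [u].
/l/ meets the environment for rule 4 (word-finally or immediately before a consonant) → [ɫ].
/d/ (between /l/ and /o/): no rule targets it → [d].
/o/ (between /d/ and /v/) is unaffected → [o].
/v/ — not in any rule's target class → [v].
/u/ stays [u].
/l/ meets the environment for rule 4 (word-finally or immediately before a consonant) → [ɫ].

[dʒiɡuɫdovuɫ]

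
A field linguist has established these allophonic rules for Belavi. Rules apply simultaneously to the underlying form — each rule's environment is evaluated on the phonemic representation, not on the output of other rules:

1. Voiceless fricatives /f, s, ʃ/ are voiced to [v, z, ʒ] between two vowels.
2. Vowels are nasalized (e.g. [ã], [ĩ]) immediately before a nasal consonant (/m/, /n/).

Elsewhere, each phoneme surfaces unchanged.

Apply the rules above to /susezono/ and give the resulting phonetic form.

/s/ (word-initial) is in the target of rule 1 but the environment (between two vowels) is not met → [s].
/u/ (between /s/ and /s/) is in the target of rule 2 but the environment (before a nasal consonant) is not met → [u].
/s/ (between /u/ and /e/): between two vowels, so rule 1 applies → [z].
/e/ (between /s/ and /z/): rule 2 targets it, but not before a nasal consonant → unchanged [e].
/z/ stays [z].
/o/ (between /z/ and /n/) occurs before a nasal consonant → [õ] by rule 2.
/n/ (between /o/ and /o/) is unaffected → [n].
/o/ (word-final) fails the environment for rule 2, so it stays [o].

[suzezõno]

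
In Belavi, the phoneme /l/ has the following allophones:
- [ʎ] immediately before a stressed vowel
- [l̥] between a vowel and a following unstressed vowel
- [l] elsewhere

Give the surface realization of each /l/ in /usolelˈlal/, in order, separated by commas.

[l̥], [l], [ʎ], [l]

Occurrence 1 (position 4): between a vowel and a following unstressed vowel → [l̥].
Occurrence 2 (position 6): no conditioning environment matches → elsewhere allophone [l].
Occurrence 3 (position 7): immediately before a stressed vowel → [ʎ].
Occurrence 4 (position 9): no conditioning environment matches → elsewhere allophone [l].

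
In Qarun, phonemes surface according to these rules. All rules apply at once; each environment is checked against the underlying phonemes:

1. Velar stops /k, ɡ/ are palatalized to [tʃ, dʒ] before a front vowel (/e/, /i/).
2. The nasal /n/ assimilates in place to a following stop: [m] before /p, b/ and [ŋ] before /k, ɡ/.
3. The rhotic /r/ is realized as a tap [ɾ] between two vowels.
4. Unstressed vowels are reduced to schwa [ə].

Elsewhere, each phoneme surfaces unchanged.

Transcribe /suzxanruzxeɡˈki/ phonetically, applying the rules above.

[səzxənrəzxəɡˈtʃi]

/s/ — not in any rule's target class → [s].
/u/ (between /s/ and /z/): in an unstressed syllable, so rule 4 applies → [ə].
/z/ (between /u/ and /x/): no rule targets it → [z].
/x/ stays [x].
Rule 4 applies to /a/ (between /x/ and /n/: in an unstressed syllable) → [ə].
/n/ — between /a/ and /r/; rule 2 does not apply here → [n].
/r/ — between /n/ and /u/; rule 3 does not apply here → [r].
/u/ — between /r/ and /z/, in an unstressed syllable — surfaces as [ə] (rule 4).
/z/ — not in any rule's target class → [z].
/x/ — not in any rule's target class → [x].
/e/ — between /x/ and /ɡ/, in an unstressed syllable — surfaces as [ə] (rule 4).
/ɡ/ (between /e/ and /k/) fails the environment for rule 1, so it stays [ɡ].
/k/ (between /ɡ/ and /i/): before a front vowel, so rule 1 applies → [tʃ].
/i/ (word-final) is in the target of rule 4 but the environment (in an unstressed syllable) is not met → [i].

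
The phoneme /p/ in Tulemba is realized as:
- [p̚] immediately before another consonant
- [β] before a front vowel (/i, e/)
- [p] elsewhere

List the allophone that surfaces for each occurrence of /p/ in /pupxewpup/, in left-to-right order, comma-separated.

Occurrence 1 (position 1): no conditioning environment matches → elsewhere allophone [p].
Occurrence 2 (position 3): immediately before another consonant → [p̚].
Occurrence 3 (position 7): no conditioning environment matches → elsewhere allophone [p].
Occurrence 4 (position 9): no conditioning environment matches → elsewhere allophone [p].

[p], [p̚], [p], [p]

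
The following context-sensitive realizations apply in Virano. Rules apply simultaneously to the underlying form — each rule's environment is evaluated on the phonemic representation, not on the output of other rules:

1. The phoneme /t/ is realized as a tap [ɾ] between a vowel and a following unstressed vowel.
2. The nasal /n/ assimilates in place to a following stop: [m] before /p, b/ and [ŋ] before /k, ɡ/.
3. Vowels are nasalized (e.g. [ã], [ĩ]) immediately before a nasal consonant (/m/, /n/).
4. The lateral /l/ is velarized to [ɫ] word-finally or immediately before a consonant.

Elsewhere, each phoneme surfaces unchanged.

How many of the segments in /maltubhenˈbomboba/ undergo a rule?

Segments that undergo a rule: /l/ → [ɫ] (rule 4); /e/ → [ẽ] (rule 3); /n/ → [m] (rule 2); /o/ → [õ] (rule 3).
All other segments surface unchanged.

4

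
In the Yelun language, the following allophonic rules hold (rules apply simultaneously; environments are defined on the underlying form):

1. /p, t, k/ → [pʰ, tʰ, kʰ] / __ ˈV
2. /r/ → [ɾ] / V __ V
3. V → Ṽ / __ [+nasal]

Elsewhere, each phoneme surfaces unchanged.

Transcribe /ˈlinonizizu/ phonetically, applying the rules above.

[ˈlĩnõnizizu]

/l/ (word-initial): no rule targets it → [l].
/i/ — between /l/ and /n/, before a nasal consonant — surfaces as [ĩ] (rule 3).
/n/ (between /i/ and /o/) is unaffected → [n].
Rule 3 applies to /o/ (between /n/ and /n/: before a nasal consonant) → [õ].
/n/ (between /o/ and /i/): no rule targets it → [n].
/i/ (between /n/ and /z/): rule 3 targets it, but not before a nasal consonant → unchanged [i].
/z/ — not in any rule's target class → [z].
/i/ — between /z/ and /z/; rule 3 does not apply here → [i].
/z/ stays [z].
/u/ (word-final): rule 3 targets it, but not before a nasal consonant → unchanged [u].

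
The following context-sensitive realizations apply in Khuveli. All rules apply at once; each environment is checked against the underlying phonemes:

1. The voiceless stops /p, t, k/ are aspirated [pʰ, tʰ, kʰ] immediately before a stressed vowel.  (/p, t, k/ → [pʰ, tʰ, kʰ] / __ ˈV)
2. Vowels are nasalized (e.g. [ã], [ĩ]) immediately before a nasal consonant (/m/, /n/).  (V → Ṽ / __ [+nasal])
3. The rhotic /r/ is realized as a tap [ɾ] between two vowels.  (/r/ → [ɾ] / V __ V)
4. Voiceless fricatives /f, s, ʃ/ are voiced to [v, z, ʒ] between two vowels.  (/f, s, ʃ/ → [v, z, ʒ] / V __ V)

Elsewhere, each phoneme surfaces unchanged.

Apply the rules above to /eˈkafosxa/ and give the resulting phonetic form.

/e/ — word-initial; rule 2 does not apply here → [e].
/k/ (between /e/ and /a/): immediately before a stressed vowel, so rule 1 applies → [kʰ].
/a/ — between /k/ and /f/; rule 2 does not apply here → [a].
/f/ (between /a/ and /o/) occurs between two vowels → [v] by rule 4.
/o/ — between /f/ and /s/; rule 2 does not apply here → [o].
/s/ (between /o/ and /x/): rule 4 targets it, but not between two vowels → unchanged [s].
/x/ — not in any rule's target class → [x].
/a/ (word-final) fails the environment for rule 2, so it stays [a].

[eˈkʰavosxa]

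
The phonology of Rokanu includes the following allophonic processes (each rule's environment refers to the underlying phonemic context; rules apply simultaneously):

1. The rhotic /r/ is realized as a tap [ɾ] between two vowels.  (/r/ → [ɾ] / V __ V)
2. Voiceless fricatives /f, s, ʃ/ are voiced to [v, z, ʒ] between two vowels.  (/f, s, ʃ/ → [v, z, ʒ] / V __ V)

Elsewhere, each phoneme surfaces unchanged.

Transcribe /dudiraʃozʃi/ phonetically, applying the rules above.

/d/ (word-initial) is unaffected → [d].
/u/ stays [u].
/d/ (between /u/ and /i/) is unaffected → [d].
/i/ (between /d/ and /r/): no rule targets it → [i].
/r/ (between /i/ and /a/) occurs between two vowels → [ɾ] by rule 1.
/a/ (between /r/ and /ʃ/) is unaffected → [a].
Rule 2 applies to /ʃ/ (between /a/ and /o/: between two vowels) → [ʒ].
/o/ — not in any rule's target class → [o].
/z/ (between /o/ and /ʃ/): no rule targets it → [z].
/ʃ/ (between /z/ and /i/) fails the environment for rule 2, so it stays [ʃ].
/i/ — not in any rule's target class → [i].

[dudiɾaʒozʃi]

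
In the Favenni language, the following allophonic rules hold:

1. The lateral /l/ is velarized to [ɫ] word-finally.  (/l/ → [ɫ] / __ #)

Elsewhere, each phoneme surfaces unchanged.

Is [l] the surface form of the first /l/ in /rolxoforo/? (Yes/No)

/l/ (between /o/ and /x/): rule 1 targets it, but not word-finally → unchanged [l].
The actual realization is [l], which matches [l].

Yes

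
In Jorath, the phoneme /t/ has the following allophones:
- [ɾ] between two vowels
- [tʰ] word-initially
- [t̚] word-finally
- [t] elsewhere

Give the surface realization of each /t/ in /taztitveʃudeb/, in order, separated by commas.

[tʰ], [t], [t]

Occurrence 1 (position 1): word-initially → [tʰ].
Occurrence 2 (position 4): no conditioning environment matches → elsewhere allophone [t].
Occurrence 3 (position 6): no conditioning environment matches → elsewhere allophone [t].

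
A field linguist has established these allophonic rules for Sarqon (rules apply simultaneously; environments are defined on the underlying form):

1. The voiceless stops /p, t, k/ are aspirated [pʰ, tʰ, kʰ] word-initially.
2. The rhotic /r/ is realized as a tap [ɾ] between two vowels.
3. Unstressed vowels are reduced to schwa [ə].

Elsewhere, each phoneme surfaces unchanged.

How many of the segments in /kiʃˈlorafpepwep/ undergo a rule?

Segments that undergo a rule: /k/ → [kʰ] (rule 1); /i/ → [ə] (rule 3); /r/ → [ɾ] (rule 2); /a/ → [ə] (rule 3); /e/ → [ə] (rule 3); /e/ → [ə] (rule 3).
All other segments surface unchanged.

6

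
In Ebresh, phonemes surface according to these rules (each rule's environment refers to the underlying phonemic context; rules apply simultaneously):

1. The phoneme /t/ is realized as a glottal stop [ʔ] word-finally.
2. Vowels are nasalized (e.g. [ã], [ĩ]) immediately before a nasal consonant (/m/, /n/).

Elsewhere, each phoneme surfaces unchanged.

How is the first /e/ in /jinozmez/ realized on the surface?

/e/ — between /m/ and /z/; rule 2 does not apply here → [e].

[e]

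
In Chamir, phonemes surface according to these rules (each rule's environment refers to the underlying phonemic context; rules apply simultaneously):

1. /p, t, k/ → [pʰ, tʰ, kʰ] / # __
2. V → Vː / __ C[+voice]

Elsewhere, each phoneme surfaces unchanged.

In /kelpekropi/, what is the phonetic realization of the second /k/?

[k]

/k/ (between /e/ and /r/): rule 1 targets it, but not word-initially → unchanged [k].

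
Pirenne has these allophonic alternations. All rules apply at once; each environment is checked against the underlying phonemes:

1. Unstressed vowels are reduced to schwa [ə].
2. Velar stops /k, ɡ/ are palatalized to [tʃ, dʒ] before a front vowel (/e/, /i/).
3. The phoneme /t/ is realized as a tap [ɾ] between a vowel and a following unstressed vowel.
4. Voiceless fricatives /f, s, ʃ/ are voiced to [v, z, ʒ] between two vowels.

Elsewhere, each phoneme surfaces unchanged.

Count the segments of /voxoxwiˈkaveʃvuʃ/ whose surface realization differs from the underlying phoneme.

Segments that undergo a rule: /o/ → [ə] (rule 1); /o/ → [ə] (rule 1); /i/ → [ə] (rule 1); /e/ → [ə] (rule 1); /u/ → [ə] (rule 1).
All other segments surface unchanged.

5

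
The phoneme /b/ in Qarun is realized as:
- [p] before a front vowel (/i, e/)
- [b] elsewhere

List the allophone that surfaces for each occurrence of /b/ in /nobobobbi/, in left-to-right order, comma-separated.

Occurrence 1 (position 3): no conditioning environment matches → elsewhere allophone [b].
Occurrence 2 (position 5): no conditioning environment matches → elsewhere allophone [b].
Occurrence 3 (position 7): no conditioning environment matches → elsewhere allophone [b].
Occurrence 4 (position 8): before a front vowel (/i, e/) → [p].

[b], [b], [b], [p]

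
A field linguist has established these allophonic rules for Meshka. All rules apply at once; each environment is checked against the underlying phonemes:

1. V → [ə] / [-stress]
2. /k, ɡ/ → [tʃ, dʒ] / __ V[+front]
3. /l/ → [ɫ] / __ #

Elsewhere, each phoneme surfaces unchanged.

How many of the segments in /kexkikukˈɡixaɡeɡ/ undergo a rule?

Segments that undergo a rule: /k/ → [tʃ] (rule 2); /e/ → [ə] (rule 1); /k/ → [tʃ] (rule 2); /i/ → [ə] (rule 1); /u/ → [ə] (rule 1); /ɡ/ → [dʒ] (rule 2); /a/ → [ə] (rule 1); /ɡ/ → [dʒ] (rule 2); /e/ → [ə] (rule 1).
All other segments surface unchanged.

9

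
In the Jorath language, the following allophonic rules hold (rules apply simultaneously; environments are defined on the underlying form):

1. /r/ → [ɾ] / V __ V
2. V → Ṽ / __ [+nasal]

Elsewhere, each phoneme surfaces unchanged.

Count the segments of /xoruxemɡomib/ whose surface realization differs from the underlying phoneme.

3

Segments that undergo a rule: /r/ → [ɾ] (rule 1); /e/ → [ẽ] (rule 2); /o/ → [õ] (rule 2).
All other segments surface unchanged.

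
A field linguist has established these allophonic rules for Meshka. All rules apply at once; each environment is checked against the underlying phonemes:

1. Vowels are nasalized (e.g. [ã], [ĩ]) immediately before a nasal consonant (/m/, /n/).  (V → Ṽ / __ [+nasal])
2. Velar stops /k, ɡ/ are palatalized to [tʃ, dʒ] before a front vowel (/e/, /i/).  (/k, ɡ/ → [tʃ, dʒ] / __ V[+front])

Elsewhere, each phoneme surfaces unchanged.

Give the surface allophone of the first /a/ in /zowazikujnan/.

/a/ (between /w/ and /z/): rule 1 targets it, but not before a nasal consonant → unchanged [a].

[a]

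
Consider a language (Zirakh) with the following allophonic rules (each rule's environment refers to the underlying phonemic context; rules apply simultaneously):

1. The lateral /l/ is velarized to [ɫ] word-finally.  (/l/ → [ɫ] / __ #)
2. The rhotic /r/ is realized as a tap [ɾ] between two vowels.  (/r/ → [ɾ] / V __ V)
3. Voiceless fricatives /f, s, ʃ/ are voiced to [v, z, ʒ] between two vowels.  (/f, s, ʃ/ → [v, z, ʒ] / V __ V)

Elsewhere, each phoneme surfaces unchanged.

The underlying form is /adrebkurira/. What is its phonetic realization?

[adrebkuɾiɾa]

/r/ (between /d/ and /e/) is in the target of rule 2 but the environment (between two vowels) is not met → [r].
/r/ — between /u/ and /i/, between two vowels — surfaces as [ɾ] (rule 2).
/r/ (between /i/ and /a/) occurs between two vowels → [ɾ] by rule 2.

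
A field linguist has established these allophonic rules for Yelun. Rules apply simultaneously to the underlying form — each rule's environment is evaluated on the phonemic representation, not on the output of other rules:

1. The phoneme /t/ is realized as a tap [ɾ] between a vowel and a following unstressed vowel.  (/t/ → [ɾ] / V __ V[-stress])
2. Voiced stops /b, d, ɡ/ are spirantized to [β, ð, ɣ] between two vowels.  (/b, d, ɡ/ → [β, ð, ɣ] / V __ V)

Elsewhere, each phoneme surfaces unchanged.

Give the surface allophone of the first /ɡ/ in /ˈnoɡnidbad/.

[ɡ]

/ɡ/ (between /o/ and /n/) fails the environment for rule 2, so it stays [ɡ].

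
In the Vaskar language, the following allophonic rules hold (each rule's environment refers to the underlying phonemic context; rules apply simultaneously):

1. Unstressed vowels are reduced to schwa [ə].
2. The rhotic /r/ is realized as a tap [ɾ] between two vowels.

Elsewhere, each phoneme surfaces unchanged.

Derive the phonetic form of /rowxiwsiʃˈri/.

[rəwxəwsəʃˈri]

/r/ — word-initial; rule 2 does not apply here → [r].
/o/ meets the environment for rule 1 (in an unstressed syllable) → [ə].
/w/ (between /o/ and /x/) is unaffected → [w].
/x/ (between /w/ and /i/) is unaffected → [x].
/i/ (between /x/ and /w/): in an unstressed syllable, so rule 1 applies → [ə].
/w/ (between /i/ and /s/) is unaffected → [w].
/s/ (between /w/ and /i/) is unaffected → [s].
/i/ meets the environment for rule 1 (in an unstressed syllable) → [ə].
/ʃ/ (between /i/ and /r/) is unaffected → [ʃ].
/r/ — between /ʃ/ and /i/; rule 2 does not apply here → [r].
/i/ (word-final): rule 1 targets it, but not in an unstressed syllable → unchanged [i].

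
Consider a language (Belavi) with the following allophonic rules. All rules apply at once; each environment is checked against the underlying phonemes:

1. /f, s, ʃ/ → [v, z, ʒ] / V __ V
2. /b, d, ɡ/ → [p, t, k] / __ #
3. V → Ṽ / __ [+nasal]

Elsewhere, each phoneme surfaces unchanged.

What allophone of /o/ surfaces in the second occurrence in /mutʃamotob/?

/o/ (between /t/ and /b/) is in the target of rule 3 but the environment (before a nasal consonant) is not met → [o].

[o]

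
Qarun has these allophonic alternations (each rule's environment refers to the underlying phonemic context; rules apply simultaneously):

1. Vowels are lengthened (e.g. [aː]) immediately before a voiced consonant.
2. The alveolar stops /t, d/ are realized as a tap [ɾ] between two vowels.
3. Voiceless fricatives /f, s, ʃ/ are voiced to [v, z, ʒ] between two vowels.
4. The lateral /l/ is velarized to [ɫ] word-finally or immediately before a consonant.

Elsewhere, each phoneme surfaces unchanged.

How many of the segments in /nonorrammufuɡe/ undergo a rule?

Segments that undergo a rule: /o/ → [oː] (rule 1); /o/ → [oː] (rule 1); /a/ → [aː] (rule 1); /f/ → [v] (rule 3); /u/ → [uː] (rule 1).
All other segments surface unchanged.

5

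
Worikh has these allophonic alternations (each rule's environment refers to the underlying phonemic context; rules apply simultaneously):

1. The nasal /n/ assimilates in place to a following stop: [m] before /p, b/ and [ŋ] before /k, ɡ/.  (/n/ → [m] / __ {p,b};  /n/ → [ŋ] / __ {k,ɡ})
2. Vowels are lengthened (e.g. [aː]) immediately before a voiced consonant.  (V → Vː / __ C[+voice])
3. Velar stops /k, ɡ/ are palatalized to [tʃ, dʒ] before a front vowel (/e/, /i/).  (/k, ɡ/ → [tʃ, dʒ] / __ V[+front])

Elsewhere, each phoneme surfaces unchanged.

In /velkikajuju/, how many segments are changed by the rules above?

4

Segments that undergo a rule: /e/ → [eː] (rule 2); /k/ → [tʃ] (rule 3); /a/ → [aː] (rule 2); /u/ → [uː] (rule 2).
All other segments surface unchanged.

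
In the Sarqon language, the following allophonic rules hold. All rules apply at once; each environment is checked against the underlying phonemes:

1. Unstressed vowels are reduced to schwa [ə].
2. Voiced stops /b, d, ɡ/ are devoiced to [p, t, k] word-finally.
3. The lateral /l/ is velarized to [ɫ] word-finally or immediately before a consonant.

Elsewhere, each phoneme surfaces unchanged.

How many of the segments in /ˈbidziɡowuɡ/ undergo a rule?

4

Segments that undergo a rule: /i/ → [ə] (rule 1); /o/ → [ə] (rule 1); /u/ → [ə] (rule 1); /ɡ/ → [k] (rule 2).
All other segments surface unchanged.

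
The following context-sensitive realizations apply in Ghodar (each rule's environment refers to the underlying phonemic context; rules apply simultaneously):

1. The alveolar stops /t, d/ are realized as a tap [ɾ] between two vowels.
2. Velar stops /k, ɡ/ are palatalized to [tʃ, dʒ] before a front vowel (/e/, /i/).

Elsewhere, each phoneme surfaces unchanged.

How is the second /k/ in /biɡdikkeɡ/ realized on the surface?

/k/ meets the environment for rule 2 (before a front vowel) → [tʃ].

[tʃ]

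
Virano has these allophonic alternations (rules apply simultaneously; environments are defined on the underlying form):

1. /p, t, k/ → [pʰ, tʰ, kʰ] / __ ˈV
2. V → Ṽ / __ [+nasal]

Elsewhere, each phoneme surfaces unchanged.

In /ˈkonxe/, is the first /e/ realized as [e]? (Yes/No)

Yes

/e/ — word-final; rule 2 does not apply here → [e].
The actual realization is [e], which matches [e].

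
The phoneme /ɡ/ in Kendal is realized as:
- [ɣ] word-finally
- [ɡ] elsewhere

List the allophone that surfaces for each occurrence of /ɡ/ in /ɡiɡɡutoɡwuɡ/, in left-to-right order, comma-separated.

[ɡ], [ɡ], [ɡ], [ɡ], [ɣ]

Occurrence 1 (position 1): no conditioning environment matches → elsewhere allophone [ɡ].
Occurrence 2 (position 3): no conditioning environment matches → elsewhere allophone [ɡ].
Occurrence 3 (position 4): no conditioning environment matches → elsewhere allophone [ɡ].
Occurrence 4 (position 8): no conditioning environment matches → elsewhere allophone [ɡ].
Occurrence 5 (position 11): word-finally → [ɣ].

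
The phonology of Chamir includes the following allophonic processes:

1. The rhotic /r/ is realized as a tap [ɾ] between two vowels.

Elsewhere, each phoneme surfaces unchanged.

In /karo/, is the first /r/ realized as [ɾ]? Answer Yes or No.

/r/ — between /a/ and /o/, between two vowels — surfaces as [ɾ] (rule 1).
The actual realization is [ɾ], which matches [ɾ].

Yes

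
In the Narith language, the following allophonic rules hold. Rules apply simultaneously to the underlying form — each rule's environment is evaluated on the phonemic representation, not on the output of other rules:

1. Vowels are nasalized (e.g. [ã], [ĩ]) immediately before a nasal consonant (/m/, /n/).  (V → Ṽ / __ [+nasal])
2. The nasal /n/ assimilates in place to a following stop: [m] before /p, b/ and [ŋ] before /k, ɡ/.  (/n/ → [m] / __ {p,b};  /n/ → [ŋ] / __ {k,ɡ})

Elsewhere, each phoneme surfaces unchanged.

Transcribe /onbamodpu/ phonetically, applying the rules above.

/o/ (word-initial) occurs before a nasal consonant → [õ] by rule 1.
/n/ (between /o/ and /b/): before a labial or velar stop, so rule 2 applies → [m].
/b/ stays [b].
/a/ — between /b/ and /m/, before a nasal consonant — surfaces as [ã] (rule 1).
/m/ (between /a/ and /o/): no rule targets it → [m].
/o/ (between /m/ and /d/) fails the environment for rule 1, so it stays [o].
/d/ (between /o/ and /p/): no rule targets it → [d].
/p/ stays [p].
/u/ (word-final): rule 1 targets it, but not before a nasal consonant → unchanged [u].

[õmbãmodpu]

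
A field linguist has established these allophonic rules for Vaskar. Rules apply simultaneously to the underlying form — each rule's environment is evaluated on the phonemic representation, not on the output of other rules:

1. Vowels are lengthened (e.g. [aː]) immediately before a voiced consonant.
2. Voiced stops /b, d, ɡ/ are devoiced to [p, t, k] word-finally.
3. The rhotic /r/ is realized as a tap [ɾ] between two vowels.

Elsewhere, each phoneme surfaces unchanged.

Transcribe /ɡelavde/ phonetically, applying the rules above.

[ɡeːlaːvde]

/ɡ/ (word-initial): rule 2 targets it, but not word-finally → unchanged [ɡ].
Rule 1 applies to /e/ (between /ɡ/ and /l/: before a voiced consonant) → [eː].
/a/ (between /l/ and /v/) occurs before a voiced consonant → [aː] by rule 1.
/d/ (between /v/ and /e/) fails the environment for rule 2, so it stays [d].
/e/ — word-final; rule 1 does not apply here → [e].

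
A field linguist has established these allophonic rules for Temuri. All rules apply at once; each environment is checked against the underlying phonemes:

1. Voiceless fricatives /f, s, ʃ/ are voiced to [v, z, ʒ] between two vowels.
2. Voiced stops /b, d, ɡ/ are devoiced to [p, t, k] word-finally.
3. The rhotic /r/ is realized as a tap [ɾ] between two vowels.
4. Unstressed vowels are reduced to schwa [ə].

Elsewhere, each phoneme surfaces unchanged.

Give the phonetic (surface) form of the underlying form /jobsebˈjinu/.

[jəbsəbˈjinə]

/j/ — not in any rule's target class → [j].
/o/ — between /j/ and /b/, in an unstressed syllable — surfaces as [ə] (rule 4).
/b/ (between /o/ and /s/) is in the target of rule 2 but the environment (word-finally) is not met → [b].
/s/ (between /b/ and /e/) fails the environment for rule 1, so it stays [s].
/e/ — between /s/ and /b/, in an unstressed syllable — surfaces as [ə] (rule 4).
/b/ (between /e/ and /j/) is in the target of rule 2 but the environment (word-finally) is not met → [b].
/j/ — not in any rule's target class → [j].
/i/ (between /j/ and /n/): rule 4 targets it, but not in an unstressed syllable → unchanged [i].
/n/ stays [n].
Rule 4 applies to /u/ (word-final: in an unstressed syllable) → [ə].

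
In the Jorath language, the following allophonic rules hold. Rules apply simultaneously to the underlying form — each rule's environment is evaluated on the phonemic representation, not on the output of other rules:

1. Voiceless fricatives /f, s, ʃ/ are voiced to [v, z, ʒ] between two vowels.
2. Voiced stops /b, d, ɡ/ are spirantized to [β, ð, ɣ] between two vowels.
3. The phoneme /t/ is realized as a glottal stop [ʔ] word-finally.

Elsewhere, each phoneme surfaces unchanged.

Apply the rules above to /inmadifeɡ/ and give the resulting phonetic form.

[inmaðiveɡ]

/d/ (between /a/ and /i/): between two vowels, so rule 2 applies → [ð].
Rule 1 applies to /f/ (between /i/ and /e/: between two vowels) → [v].
/ɡ/ (word-final): rule 2 targets it, but not between two vowels → unchanged [ɡ].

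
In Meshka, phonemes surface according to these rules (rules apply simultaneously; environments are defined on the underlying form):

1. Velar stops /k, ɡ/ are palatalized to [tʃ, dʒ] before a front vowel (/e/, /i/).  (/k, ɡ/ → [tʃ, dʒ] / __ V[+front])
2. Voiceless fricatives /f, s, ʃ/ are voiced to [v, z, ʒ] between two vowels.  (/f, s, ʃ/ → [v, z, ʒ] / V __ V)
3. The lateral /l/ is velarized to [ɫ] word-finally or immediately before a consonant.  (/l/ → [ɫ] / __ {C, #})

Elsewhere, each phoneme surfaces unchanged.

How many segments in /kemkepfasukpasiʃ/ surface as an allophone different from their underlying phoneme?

4

Segments that undergo a rule: /k/ → [tʃ] (rule 1); /k/ → [tʃ] (rule 1); /s/ → [z] (rule 2); /s/ → [z] (rule 2).
All other segments surface unchanged.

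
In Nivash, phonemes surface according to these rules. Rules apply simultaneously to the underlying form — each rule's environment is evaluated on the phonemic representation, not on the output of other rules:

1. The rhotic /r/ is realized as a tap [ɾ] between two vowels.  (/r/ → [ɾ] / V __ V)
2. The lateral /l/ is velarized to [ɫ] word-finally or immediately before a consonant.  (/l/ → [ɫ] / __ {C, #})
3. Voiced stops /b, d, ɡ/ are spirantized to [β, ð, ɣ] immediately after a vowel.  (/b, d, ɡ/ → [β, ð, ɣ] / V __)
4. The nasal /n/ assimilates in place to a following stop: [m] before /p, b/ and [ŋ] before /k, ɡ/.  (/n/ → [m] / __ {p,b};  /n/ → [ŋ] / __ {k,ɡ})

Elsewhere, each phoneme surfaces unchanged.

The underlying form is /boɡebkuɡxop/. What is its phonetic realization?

/b/ (word-initial): rule 3 targets it, but not immediately after a vowel → unchanged [b].
/o/ (between /b/ and /ɡ/): no rule targets it → [o].
/ɡ/ (between /o/ and /e/): immediately after a vowel, so rule 3 applies → [ɣ].
/e/ (between /ɡ/ and /b/) is unaffected → [e].
/b/ (between /e/ and /k/) occurs immediately after a vowel → [β] by rule 3.
/k/ — not in any rule's target class → [k].
/u/ (between /k/ and /ɡ/) is unaffected → [u].
/ɡ/ (between /u/ and /x/) occurs immediately after a vowel → [ɣ] by rule 3.
/x/ (between /ɡ/ and /o/): no rule targets it → [x].
/o/ stays [o].
/p/ (word-final): no rule targets it → [p].

[boɣeβkuɣxop]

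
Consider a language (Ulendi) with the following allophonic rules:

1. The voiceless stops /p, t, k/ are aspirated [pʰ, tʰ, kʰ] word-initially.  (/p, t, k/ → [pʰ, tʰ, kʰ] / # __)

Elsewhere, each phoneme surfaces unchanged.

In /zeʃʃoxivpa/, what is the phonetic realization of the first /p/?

/p/ (between /v/ and /a/) fails the environment for rule 1, so it stays [p].

[p]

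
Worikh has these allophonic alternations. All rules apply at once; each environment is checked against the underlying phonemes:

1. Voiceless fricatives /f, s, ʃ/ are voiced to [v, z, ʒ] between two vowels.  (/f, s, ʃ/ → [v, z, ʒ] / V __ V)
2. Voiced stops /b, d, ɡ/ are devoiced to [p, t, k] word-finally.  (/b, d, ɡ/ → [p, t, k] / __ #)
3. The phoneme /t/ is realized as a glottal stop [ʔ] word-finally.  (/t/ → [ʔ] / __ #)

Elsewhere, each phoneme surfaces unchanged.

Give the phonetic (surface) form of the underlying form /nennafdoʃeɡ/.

/n/ stays [n].
/e/ — not in any rule's target class → [e].
/n/ — not in any rule's target class → [n].
/n/ (between /n/ and /a/) is unaffected → [n].
/a/ stays [a].
/f/ (between /a/ and /d/): rule 1 targets it, but not between two vowels → unchanged [f].
/d/ (between /f/ and /o/) is in the target of rule 2 but the environment (word-finally) is not met → [d].
/o/ (between /d/ and /ʃ/) is unaffected → [o].
/ʃ/ (between /o/ and /e/) occurs between two vowels → [ʒ] by rule 1.
/e/ (between /ʃ/ and /ɡ/) is unaffected → [e].
/ɡ/ — word-final, word-finally — surfaces as [k] (rule 2).

[nennafdoʒek]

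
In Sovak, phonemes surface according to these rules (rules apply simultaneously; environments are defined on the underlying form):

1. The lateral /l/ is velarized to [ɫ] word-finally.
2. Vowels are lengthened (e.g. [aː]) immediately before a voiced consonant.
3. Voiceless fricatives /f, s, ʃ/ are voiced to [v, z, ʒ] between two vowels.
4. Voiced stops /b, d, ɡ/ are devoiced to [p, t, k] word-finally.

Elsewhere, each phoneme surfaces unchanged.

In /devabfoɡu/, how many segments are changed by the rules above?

Segments that undergo a rule: /e/ → [eː] (rule 2); /a/ → [aː] (rule 2); /o/ → [oː] (rule 2).
All other segments surface unchanged.

3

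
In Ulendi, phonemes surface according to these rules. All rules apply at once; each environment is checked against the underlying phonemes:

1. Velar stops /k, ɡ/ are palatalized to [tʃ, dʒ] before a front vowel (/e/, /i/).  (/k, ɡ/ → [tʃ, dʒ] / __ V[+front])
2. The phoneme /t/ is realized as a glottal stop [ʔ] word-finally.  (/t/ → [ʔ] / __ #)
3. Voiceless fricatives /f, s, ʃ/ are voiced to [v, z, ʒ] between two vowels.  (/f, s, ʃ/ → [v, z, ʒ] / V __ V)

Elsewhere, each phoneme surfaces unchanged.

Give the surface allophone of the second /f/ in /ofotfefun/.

[f]

/f/ (between /t/ and /e/): rule 3 targets it, but not between two vowels → unchanged [f].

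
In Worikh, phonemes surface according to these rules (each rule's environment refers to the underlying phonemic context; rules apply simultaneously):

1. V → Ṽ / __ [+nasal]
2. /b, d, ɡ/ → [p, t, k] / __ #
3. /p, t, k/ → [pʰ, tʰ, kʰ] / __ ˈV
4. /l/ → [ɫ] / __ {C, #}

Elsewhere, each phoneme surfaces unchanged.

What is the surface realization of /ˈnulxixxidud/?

/n/ — not in any rule's target class → [n].
/u/ (between /n/ and /l/): rule 1 targets it, but not before a nasal consonant → unchanged [u].
/l/ meets the environment for rule 4 (word-finally or immediately before a consonant) → [ɫ].
/x/ — not in any rule's target class → [x].
/i/ (between /x/ and /x/) is in the target of rule 1 but the environment (before a nasal consonant) is not met → [i].
/x/ (between /i/ and /x/) is unaffected → [x].
/x/ — not in any rule's target class → [x].
/i/ (between /x/ and /d/) is in the target of rule 1 but the environment (before a nasal consonant) is not met → [i].
/d/ (between /i/ and /u/): rule 2 targets it, but not word-finally → unchanged [d].
/u/ — between /d/ and /d/; rule 1 does not apply here → [u].
Rule 2 applies to /d/ (word-final: word-finally) → [t].

[ˈnuɫxixxidut]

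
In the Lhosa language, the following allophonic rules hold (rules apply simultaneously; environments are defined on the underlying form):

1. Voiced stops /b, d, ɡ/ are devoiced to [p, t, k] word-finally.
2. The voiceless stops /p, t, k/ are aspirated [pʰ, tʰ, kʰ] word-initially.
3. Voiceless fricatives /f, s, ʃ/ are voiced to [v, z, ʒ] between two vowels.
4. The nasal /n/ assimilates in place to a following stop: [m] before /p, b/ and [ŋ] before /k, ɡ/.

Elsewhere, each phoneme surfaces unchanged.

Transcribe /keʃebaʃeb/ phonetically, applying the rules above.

/k/ meets the environment for rule 2 (word-initially) → [kʰ].
/e/ (between /k/ and /ʃ/): no rule targets it → [e].
/ʃ/ (between /e/ and /e/): between two vowels, so rule 3 applies → [ʒ].
/e/ (between /ʃ/ and /b/) is unaffected → [e].
/b/ — between /e/ and /a/; rule 1 does not apply here → [b].
/a/ (between /b/ and /ʃ/) is unaffected → [a].
Rule 3 applies to /ʃ/ (between /a/ and /e/: between two vowels) → [ʒ].
/e/ stays [e].
/b/ meets the environment for rule 1 (word-finally) → [p].

[kʰeʒebaʒep]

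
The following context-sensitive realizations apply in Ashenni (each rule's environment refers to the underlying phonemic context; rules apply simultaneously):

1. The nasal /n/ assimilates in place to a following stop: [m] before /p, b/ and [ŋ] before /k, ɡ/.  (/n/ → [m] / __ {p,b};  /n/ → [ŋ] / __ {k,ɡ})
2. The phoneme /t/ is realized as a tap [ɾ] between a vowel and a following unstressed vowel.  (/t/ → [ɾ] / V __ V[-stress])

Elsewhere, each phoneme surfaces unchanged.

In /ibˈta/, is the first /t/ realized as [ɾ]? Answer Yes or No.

/t/ (between /b/ and /a/) is in the target of rule 2 but the environment (between a vowel and a following unstressed vowel) is not met → [t].
The actual realization is [t], not [ɾ].

No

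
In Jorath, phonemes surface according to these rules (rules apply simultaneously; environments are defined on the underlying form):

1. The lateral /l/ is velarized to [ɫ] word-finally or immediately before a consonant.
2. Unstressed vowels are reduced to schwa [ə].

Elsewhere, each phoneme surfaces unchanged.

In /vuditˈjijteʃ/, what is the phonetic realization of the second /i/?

/i/ (between /j/ and /j/) fails the environment for rule 2, so it stays [i].

[i]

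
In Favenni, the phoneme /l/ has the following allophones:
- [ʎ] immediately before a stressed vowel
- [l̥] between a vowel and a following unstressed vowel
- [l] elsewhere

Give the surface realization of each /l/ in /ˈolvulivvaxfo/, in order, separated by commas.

[l], [l̥]

Occurrence 1 (position 2): no conditioning environment matches → elsewhere allophone [l].
Occurrence 2 (position 5): between a vowel and a following unstressed vowel → [l̥].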